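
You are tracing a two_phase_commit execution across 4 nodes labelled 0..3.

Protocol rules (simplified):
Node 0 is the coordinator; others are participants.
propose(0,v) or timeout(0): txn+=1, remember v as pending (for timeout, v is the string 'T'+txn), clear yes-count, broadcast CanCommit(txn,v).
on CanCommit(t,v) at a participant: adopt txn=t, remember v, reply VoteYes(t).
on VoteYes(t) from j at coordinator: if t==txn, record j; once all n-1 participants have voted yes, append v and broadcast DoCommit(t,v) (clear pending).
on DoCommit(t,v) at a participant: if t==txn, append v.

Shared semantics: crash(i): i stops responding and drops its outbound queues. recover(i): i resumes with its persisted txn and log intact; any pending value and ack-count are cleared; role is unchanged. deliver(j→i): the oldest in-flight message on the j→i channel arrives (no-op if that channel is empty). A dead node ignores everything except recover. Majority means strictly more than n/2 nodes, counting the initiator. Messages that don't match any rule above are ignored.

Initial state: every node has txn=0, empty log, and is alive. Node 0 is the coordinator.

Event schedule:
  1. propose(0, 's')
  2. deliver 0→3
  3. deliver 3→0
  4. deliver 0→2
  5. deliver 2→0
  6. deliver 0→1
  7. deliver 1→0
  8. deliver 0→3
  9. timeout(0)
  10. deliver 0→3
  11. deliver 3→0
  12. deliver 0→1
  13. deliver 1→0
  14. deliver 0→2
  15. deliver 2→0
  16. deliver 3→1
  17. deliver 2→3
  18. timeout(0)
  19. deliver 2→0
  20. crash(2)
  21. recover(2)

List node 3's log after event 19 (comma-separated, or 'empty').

s

[1] propose(0,'s') → N0(coor t1 [-])
[2] deliver 0→3 → N3(part t1 [-])
[3] deliver 3→0 → ∅
[4] deliver 0→2 → N2(part t1 [-])
[5] deliver 2→0 → ∅
[6] deliver 0→1 → N1(part t1 [-])
[7] deliver 1→0 → N0(coor t1 [s])
[8] deliver 0→3 → N3(part t1 [s])
[9] timeout(0) → N0(coor t2 [s])
[10] deliver 0→3 → N3(part t2 [s])
[11] deliver 3→0 → ∅
[12] deliver 0→1 → N1(part t1 [s])
[13] deliver 1→0 → ∅
[14] deliver 0→2 → N2(part t1 [s])
[15] deliver 2→0 → ∅
[16] deliver 3→1 → ∅
[17] deliver 2→3 → ∅
[18] timeout(0) → N0(coor t3 [s])
[19] deliver 2→0 → ∅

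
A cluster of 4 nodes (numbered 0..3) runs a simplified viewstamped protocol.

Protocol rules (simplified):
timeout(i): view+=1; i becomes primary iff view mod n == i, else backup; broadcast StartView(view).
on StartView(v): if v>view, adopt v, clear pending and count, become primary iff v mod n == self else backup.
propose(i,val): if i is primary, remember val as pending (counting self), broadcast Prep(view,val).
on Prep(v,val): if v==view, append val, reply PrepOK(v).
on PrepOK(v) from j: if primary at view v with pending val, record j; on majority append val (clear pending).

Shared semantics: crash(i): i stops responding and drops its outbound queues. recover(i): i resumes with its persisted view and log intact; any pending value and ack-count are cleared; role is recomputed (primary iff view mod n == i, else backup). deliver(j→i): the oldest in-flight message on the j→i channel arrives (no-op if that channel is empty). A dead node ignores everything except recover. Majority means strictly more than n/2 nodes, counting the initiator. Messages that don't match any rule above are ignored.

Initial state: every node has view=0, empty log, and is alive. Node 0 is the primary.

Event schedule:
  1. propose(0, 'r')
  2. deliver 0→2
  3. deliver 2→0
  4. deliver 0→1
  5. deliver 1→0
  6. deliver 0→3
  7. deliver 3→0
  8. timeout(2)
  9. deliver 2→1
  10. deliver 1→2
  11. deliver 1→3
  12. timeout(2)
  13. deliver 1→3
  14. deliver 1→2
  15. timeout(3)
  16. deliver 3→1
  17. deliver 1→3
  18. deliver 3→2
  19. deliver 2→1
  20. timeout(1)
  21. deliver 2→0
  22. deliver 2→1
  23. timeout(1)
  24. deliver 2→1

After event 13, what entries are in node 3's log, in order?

r

e1 propose(0,'r'): ·
e2 deliver 0→2: 2[back,v=0,r]
e3 deliver 2→0: ·
e4 deliver 0→1: 1[back,v=0,r]
e5 deliver 1→0: 0[prim,v=0,r]
e6 deliver 0→3: 3[back,v=0,r]
e7 deliver 3→0: ·
e8 timeout(2): 2[back,v=1,r]
e9 deliver 2→1: 1[prim,v=1,r]
e10 deliver 1→2: ·
e11 deliver 1→3: ·
e12 timeout(2): 2[prim,v=2,r]
e13 deliver 1→3: ·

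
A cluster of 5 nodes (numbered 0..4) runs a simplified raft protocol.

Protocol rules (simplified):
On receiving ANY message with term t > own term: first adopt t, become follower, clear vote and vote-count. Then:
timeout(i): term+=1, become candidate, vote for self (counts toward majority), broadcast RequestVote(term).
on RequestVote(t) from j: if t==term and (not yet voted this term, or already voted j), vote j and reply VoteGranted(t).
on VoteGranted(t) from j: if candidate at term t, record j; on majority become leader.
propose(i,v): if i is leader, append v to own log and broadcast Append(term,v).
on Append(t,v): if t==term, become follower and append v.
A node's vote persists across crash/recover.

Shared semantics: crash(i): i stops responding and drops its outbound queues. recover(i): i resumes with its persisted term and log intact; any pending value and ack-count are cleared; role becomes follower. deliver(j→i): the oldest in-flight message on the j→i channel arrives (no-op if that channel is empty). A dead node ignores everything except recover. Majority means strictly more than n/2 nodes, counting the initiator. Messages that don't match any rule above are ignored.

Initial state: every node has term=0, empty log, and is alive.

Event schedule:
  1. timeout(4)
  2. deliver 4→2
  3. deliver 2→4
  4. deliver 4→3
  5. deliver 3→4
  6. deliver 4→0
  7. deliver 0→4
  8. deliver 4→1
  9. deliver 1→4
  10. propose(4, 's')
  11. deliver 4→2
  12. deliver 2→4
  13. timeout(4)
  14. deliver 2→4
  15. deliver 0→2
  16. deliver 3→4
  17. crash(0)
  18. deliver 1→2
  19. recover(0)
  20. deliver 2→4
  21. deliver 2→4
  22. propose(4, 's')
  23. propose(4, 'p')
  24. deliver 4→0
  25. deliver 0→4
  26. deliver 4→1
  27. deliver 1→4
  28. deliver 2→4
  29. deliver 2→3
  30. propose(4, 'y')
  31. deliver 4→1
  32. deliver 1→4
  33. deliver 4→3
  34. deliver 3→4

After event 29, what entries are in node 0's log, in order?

e1 timeout(4): 4[cand,t=1,-]
e2 deliver 4→2: 2[foll,t=1,-]
e3 deliver 2→4: ·
e4 deliver 4→3: 3[foll,t=1,-]
e5 deliver 3→4: 4[lead,t=1,-]
e6 deliver 4→0: 0[foll,t=1,-]
e7 deliver 0→4: ·
e8 deliver 4→1: 1[foll,t=1,-]
e9 deliver 1→4: ·
e10 propose(4,'s'): 4[lead,t=1,s]
e11 deliver 4→2: 2[foll,t=1,s]
e12 deliver 2→4: ·
e13 timeout(4): 4[cand,t=2,s]
e14 deliver 2→4: ·
e15 deliver 0→2: ·
e16 deliver 3→4: ·
e17 crash(0): 0[✗foll,t=1,-]
e18 deliver 1→2: ·
e19 recover(0): 0[foll,t=1,-]
e20 deliver 2→4: ·
e21 deliver 2→4: ·
e22 propose(4,'s'): ·
e23 propose(4,'p'): ·
e24 deliver 4→0: 0[foll,t=1,s]
e25 deliver 0→4: ·
e26 deliver 4→1: 1[foll,t=1,s]
e27 deliver 1→4: ·
e28 deliver 2→4: ·
e29 deliver 2→3: ·

s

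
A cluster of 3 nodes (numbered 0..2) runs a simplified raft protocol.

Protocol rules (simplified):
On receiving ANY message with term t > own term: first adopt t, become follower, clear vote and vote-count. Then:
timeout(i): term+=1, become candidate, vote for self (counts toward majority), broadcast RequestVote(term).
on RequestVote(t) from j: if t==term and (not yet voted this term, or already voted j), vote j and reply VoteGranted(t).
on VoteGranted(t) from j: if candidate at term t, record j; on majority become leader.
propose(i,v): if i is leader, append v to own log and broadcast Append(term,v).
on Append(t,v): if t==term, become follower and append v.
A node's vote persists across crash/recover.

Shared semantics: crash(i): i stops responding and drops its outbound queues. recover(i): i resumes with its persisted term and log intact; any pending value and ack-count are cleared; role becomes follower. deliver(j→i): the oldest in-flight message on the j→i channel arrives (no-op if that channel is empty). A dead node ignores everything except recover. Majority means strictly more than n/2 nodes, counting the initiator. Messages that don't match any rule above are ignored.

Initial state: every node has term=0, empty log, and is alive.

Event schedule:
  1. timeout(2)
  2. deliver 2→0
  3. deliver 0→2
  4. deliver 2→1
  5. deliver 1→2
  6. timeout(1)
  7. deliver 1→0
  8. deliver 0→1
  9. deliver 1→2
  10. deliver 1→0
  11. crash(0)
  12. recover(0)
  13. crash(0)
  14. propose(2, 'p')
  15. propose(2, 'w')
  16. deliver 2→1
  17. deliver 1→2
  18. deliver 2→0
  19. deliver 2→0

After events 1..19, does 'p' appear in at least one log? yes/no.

[1] timeout(2) → N2(cand t1 [-])
[2] deliver 2→0 → N0(foll t1 [-])
[3] deliver 0→2 → N2(lead t1 [-])
[4] deliver 2→1 → N1(foll t1 [-])
[5] deliver 1→2 → ∅
[6] timeout(1) → N1(cand t2 [-])
[7] deliver 1→0 → N0(foll t2 [-])
[8] deliver 0→1 → N1(lead t2 [-])
[9] deliver 1→2 → N2(foll t2 [-])
[10] deliver 1→0 → ∅
[11] crash(0) → N0(✗foll t2 [-])
[12] recover(0) → N0(foll t2 [-])
[13] crash(0) → N0(✗foll t2 [-])
[14] propose(2,'p') → ∅
[15] propose(2,'w') → ∅
[16] deliver 2→1 → ∅
[17] deliver 1→2 → ∅
[18] deliver 2→0 → ∅
[19] deliver 2→0 → ∅

no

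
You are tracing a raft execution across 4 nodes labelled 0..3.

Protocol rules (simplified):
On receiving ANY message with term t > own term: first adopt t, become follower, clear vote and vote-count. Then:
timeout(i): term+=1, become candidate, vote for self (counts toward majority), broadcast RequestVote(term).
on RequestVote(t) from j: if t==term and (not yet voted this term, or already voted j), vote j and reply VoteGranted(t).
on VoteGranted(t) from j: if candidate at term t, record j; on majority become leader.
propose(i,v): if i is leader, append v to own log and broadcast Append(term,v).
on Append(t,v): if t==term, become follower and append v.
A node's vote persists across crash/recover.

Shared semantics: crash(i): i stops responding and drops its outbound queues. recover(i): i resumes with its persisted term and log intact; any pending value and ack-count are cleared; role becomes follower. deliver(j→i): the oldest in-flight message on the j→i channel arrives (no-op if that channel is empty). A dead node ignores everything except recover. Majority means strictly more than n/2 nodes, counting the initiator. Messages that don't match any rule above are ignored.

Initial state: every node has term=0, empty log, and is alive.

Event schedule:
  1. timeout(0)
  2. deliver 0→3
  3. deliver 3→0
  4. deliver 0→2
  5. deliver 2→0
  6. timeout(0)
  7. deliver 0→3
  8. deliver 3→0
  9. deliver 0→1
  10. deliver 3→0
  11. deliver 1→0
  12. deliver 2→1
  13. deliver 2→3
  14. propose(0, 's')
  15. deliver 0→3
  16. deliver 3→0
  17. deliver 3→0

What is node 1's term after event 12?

[1] timeout(0) → N0(cand t1 [-])
[2] deliver 0→3 → N3(foll t1 [-])
[3] deliver 3→0 → ∅
[4] deliver 0→2 → N2(foll t1 [-])
[5] deliver 2→0 → N0(lead t1 [-])
[6] timeout(0) → N0(cand t2 [-])
[7] deliver 0→3 → N3(foll t2 [-])
[8] deliver 3→0 → ∅
[9] deliver 0→1 → N1(foll t1 [-])
[10] deliver 3→0 → ∅
[11] deliver 1→0 → ∅
[12] deliver 2→1 → ∅

1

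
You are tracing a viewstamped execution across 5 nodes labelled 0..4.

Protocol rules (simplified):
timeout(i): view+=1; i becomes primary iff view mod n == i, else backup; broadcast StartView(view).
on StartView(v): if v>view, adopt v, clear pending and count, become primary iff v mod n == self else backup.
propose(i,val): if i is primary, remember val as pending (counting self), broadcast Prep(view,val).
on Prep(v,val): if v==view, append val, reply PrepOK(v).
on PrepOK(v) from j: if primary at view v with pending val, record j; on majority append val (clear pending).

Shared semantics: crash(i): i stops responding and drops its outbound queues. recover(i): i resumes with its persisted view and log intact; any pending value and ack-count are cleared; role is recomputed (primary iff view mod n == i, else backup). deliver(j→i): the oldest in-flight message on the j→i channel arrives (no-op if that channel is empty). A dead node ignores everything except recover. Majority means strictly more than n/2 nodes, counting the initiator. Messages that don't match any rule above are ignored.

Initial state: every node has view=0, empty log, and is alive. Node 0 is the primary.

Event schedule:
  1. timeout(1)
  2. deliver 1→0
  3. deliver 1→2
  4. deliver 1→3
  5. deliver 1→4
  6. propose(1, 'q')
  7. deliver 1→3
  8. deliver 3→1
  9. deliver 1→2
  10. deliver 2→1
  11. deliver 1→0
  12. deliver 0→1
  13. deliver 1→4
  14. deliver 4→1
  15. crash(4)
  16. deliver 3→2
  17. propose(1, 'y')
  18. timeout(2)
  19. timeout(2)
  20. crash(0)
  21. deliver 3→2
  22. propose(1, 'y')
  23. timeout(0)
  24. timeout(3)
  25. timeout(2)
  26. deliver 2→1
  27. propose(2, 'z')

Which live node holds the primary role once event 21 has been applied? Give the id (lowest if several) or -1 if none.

1

step 1 timeout(1): 1={prim,v=1,log=-}
step 2 deliver 1→0: 0={back,v=1,log=-}
step 3 deliver 1→2: 2={back,v=1,log=-}
step 4 deliver 1→3: 3={back,v=1,log=-}
step 5 deliver 1→4: 4={back,v=1,log=-}
step 6 propose(1,'q'): —
step 7 deliver 1→3: 3={back,v=1,log=q}
step 8 deliver 3→1: —
step 9 deliver 1→2: 2={back,v=1,log=q}
step 10 deliver 2→1: 1={prim,v=1,log=q}
step 11 deliver 1→0: 0={back,v=1,log=q}
step 12 deliver 0→1: —
step 13 deliver 1→4: 4={back,v=1,log=q}
step 14 deliver 4→1: —
step 15 crash(4): 4={✗back,v=1,log=q}
step 16 deliver 3→2: —
step 17 propose(1,'y'): —
step 18 timeout(2): 2={prim,v=2,log=q}
step 19 timeout(2): 2={back,v=3,log=q}
step 20 crash(0): 0={✗back,v=1,log=q}
step 21 deliver 3→2: —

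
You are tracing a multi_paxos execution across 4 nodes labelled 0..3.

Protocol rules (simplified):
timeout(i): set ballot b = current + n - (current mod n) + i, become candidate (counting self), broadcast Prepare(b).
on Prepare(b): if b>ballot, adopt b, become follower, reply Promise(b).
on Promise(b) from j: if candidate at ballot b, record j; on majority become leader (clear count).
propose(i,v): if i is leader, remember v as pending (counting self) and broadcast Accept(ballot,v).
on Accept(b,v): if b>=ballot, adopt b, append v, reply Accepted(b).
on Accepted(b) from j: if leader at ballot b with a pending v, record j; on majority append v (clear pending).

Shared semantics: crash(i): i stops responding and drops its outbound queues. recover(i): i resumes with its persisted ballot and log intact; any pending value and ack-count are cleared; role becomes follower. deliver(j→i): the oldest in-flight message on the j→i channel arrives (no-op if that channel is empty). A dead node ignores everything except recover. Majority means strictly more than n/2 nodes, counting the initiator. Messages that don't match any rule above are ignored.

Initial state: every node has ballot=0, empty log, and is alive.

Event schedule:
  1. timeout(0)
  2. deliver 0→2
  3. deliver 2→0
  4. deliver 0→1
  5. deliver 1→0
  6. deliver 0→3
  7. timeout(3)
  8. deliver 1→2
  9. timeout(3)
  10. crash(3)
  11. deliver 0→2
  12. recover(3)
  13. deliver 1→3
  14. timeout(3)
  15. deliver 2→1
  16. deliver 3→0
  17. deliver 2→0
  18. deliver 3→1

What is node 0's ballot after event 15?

4

1. timeout(0):  <0:cand b4 ->
2. deliver 0→2:  <2:foll b4 ->
3. deliver 2→0:  nop
4. deliver 0→1:  <1:foll b4 ->
5. deliver 1→0:  <0:lead b4 ->
6. deliver 0→3:  <3:foll b4 ->
7. timeout(3):  <3:cand b11 ->
8. deliver 1→2:  nop
9. timeout(3):  <3:cand b15 ->
10. crash(3):  <3:✗cand b15 ->
11. deliver 0→2:  nop
12. recover(3):  <3:foll b15 ->
13. deliver 1→3:  nop
14. timeout(3):  <3:cand b19 ->
15. deliver 2→1:  nop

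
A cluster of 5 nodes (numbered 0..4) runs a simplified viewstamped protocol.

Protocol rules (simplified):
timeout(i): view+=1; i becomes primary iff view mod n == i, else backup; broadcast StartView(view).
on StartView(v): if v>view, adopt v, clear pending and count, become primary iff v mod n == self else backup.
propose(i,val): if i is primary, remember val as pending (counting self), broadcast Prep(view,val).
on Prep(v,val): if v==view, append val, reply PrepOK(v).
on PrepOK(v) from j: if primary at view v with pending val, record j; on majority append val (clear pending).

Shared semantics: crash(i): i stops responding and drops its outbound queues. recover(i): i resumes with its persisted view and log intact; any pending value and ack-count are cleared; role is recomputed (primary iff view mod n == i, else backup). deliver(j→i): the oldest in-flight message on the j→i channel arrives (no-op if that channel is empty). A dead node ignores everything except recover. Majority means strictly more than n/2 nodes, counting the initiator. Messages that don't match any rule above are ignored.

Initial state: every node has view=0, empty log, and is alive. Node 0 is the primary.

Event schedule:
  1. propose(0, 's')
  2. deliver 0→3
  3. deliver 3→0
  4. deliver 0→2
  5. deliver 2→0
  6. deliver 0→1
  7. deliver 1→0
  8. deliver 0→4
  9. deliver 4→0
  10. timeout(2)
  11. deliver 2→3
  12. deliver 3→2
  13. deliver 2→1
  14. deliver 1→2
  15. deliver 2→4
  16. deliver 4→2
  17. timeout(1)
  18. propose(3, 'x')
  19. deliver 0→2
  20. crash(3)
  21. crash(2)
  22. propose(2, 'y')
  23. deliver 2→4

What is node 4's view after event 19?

step 1 propose(0,'s'): —
step 2 deliver 0→3: 3={back,v=0,log=s}
step 3 deliver 3→0: —
step 4 deliver 0→2: 2={back,v=0,log=s}
step 5 deliver 2→0: 0={prim,v=0,log=s}
step 6 deliver 0→1: 1={back,v=0,log=s}
step 7 deliver 1→0: —
step 8 deliver 0→4: 4={back,v=0,log=s}
step 9 deliver 4→0: —
step 10 timeout(2): 2={back,v=1,log=s}
step 11 deliver 2→3: 3={back,v=1,log=s}
step 12 deliver 3→2: —
step 13 deliver 2→1: 1={prim,v=1,log=s}
step 14 deliver 1→2: —
step 15 deliver 2→4: 4={back,v=1,log=s}
step 16 deliver 4→2: —
step 17 timeout(1): 1={back,v=2,log=s}
step 18 propose(3,'x'): —
step 19 deliver 0→2: —

1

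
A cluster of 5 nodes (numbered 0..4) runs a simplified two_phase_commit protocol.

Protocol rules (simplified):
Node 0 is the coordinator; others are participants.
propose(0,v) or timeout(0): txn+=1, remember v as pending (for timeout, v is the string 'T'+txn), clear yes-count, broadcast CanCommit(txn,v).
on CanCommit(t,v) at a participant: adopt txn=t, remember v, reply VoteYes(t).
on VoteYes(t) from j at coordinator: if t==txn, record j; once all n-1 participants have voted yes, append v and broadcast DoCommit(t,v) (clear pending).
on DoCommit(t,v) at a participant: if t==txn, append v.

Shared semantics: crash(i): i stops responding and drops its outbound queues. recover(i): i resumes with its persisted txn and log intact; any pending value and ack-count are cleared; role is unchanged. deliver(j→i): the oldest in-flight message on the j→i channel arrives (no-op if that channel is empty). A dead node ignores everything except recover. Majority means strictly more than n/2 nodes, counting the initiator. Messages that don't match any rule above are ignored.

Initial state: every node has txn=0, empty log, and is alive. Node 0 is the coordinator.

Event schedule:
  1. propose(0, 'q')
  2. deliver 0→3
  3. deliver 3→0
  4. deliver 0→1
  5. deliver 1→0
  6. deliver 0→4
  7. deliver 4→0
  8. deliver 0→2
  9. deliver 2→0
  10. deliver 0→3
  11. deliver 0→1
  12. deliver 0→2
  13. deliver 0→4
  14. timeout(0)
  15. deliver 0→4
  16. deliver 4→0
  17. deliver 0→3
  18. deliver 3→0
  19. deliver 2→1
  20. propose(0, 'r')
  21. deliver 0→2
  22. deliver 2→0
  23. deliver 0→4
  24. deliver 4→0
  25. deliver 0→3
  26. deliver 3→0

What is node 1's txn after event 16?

1

step 1 propose(0,'q'): 0={coor,t=1,log=-}
step 2 deliver 0→3: 3={part,t=1,log=-}
step 3 deliver 3→0: —
step 4 deliver 0→1: 1={part,t=1,log=-}
step 5 deliver 1→0: —
step 6 deliver 0→4: 4={part,t=1,log=-}
step 7 deliver 4→0: —
step 8 deliver 0→2: 2={part,t=1,log=-}
step 9 deliver 2→0: 0={coor,t=1,log=q}
step 10 deliver 0→3: 3={part,t=1,log=q}
step 11 deliver 0→1: 1={part,t=1,log=q}
step 12 deliver 0→2: 2={part,t=1,log=q}
step 13 deliver 0→4: 4={part,t=1,log=q}
step 14 timeout(0): 0={coor,t=2,log=q}
step 15 deliver 0→4: 4={part,t=2,log=q}
step 16 deliver 4→0: —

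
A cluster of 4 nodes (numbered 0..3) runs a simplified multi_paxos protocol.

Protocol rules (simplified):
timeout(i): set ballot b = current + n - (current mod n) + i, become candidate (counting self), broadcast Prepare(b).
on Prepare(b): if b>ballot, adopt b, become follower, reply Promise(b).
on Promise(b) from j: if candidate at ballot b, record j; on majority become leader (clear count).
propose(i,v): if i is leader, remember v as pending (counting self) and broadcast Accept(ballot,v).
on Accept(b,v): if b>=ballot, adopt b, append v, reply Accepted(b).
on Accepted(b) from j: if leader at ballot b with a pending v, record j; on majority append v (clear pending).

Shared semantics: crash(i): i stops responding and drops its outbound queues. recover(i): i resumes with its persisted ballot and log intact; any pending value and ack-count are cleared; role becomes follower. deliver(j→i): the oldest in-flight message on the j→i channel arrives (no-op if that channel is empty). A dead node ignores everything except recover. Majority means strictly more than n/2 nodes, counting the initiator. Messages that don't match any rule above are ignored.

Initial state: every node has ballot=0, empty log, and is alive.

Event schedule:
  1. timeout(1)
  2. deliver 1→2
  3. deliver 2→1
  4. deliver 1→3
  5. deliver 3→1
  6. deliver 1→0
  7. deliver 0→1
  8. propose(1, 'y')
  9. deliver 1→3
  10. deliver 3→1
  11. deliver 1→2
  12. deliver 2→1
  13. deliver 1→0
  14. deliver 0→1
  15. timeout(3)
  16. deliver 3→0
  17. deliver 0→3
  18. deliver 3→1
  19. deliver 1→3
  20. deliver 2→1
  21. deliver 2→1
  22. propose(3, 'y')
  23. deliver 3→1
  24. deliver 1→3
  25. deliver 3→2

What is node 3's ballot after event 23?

step 1 timeout(1): 1={cand,b=5,log=-}
step 2 deliver 1→2: 2={foll,b=5,log=-}
step 3 deliver 2→1: —
step 4 deliver 1→3: 3={foll,b=5,log=-}
step 5 deliver 3→1: 1={lead,b=5,log=-}
step 6 deliver 1→0: 0={foll,b=5,log=-}
step 7 deliver 0→1: —
step 8 propose(1,'y'): —
step 9 deliver 1→3: 3={foll,b=5,log=y}
step 10 deliver 3→1: —
step 11 deliver 1→2: 2={foll,b=5,log=y}
step 12 deliver 2→1: 1={lead,b=5,log=y}
step 13 deliver 1→0: 0={foll,b=5,log=y}
step 14 deliver 0→1: —
step 15 timeout(3): 3={cand,b=11,log=y}
step 16 deliver 3→0: 0={foll,b=11,log=y}
step 17 deliver 0→3: —
step 18 deliver 3→1: 1={foll,b=11,log=y}
step 19 deliver 1→3: 3={lead,b=11,log=y}
step 20 deliver 2→1: —
step 21 deliver 2→1: —
step 22 propose(3,'y'): —
step 23 deliver 3→1: 1={foll,b=11,log=y,y}

11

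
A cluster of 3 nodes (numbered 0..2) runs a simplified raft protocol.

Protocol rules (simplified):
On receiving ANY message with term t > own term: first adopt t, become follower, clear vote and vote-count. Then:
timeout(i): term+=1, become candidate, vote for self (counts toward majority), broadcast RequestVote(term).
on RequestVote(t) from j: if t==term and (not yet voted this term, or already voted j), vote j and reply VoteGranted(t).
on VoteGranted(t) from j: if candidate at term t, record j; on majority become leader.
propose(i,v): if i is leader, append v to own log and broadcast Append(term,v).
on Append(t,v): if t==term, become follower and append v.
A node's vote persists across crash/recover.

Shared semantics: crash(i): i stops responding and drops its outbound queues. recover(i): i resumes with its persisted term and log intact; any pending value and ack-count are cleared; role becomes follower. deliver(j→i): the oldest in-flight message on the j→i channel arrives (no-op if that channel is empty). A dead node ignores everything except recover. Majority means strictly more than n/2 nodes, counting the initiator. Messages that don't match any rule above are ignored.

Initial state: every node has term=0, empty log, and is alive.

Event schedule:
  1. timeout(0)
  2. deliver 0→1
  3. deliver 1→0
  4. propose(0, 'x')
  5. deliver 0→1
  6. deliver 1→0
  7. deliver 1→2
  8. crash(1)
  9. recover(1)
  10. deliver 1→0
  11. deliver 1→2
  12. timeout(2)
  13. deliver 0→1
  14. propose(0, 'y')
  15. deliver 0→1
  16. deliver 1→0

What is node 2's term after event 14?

1

after 1 — timeout(0): n0:cand/t1/[-]
after 2 — deliver 0→1: n1:foll/t1/[-]
after 3 — deliver 1→0: n0:lead/t1/[-]
after 4 — propose(0,'x'): n0:lead/t1/[x]
after 5 — deliver 0→1: n1:foll/t1/[x]
after 6 — deliver 1→0: ·
after 7 — deliver 1→2: ·
after 8 — crash(1): n1:✗foll/t1/[x]
after 9 — recover(1): n1:foll/t1/[x]
after 10 — deliver 1→0: ·
after 11 — deliver 1→2: ·
after 12 — timeout(2): n2:cand/t1/[-]
after 13 — deliver 0→1: ·
after 14 — propose(0,'y'): n0:lead/t1/[x,y]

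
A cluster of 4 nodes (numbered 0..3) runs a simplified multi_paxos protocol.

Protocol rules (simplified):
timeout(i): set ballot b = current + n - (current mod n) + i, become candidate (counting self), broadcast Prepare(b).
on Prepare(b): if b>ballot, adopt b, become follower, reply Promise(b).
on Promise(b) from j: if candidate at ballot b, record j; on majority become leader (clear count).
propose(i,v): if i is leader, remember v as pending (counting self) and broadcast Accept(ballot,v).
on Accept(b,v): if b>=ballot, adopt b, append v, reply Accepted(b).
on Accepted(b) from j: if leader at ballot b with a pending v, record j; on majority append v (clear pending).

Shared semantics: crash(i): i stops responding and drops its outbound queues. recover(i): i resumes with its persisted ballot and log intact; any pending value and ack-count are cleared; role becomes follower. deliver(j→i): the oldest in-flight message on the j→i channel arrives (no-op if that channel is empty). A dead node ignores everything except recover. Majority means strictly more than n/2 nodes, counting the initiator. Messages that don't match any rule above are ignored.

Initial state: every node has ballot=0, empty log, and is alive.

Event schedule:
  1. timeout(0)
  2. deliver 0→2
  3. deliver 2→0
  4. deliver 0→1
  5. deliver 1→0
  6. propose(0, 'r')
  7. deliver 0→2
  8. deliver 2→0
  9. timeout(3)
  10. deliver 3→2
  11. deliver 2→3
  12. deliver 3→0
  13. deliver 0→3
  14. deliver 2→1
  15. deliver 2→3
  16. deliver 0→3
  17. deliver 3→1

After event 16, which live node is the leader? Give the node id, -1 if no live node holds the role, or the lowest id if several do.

-1

1. timeout(0):  <0:cand b4 ->
2. deliver 0→2:  <2:foll b4 ->
3. deliver 2→0:  nop
4. deliver 0→1:  <1:foll b4 ->
5. deliver 1→0:  <0:lead b4 ->
6. propose(0,'r'):  nop
7. deliver 0→2:  <2:foll b4 r>
8. deliver 2→0:  nop
9. timeout(3):  <3:cand b7 ->
10. deliver 3→2:  <2:foll b7 r>
11. deliver 2→3:  nop
12. deliver 3→0:  <0:foll b7 ->
13. deliver 0→3:  nop
14. deliver 2→1:  nop
15. deliver 2→3:  nop
16. deliver 0→3:  nop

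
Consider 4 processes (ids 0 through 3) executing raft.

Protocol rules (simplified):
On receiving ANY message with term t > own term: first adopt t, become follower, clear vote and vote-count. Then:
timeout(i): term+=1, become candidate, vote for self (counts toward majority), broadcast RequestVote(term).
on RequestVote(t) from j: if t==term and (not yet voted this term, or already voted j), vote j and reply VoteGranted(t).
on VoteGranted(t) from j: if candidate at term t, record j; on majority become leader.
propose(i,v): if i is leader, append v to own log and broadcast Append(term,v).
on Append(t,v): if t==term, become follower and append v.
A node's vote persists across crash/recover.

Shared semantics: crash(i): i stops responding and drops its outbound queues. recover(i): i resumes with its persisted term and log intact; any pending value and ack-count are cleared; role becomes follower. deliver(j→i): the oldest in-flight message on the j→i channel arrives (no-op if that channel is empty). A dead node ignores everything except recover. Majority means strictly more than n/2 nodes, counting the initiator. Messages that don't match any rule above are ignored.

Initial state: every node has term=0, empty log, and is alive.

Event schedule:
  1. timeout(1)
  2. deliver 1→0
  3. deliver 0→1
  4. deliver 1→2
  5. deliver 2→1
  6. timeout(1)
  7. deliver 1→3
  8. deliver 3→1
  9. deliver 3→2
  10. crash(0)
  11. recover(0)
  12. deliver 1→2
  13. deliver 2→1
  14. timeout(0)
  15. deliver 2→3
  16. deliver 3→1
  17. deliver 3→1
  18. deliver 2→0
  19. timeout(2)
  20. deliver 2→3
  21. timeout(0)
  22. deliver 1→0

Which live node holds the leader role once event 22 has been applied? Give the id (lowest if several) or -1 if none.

-1

[1] timeout(1) → N1(cand t1 [-])
[2] deliver 1→0 → N0(foll t1 [-])
[3] deliver 0→1 → ∅
[4] deliver 1→2 → N2(foll t1 [-])
[5] deliver 2→1 → N1(lead t1 [-])
[6] timeout(1) → N1(cand t2 [-])
[7] deliver 1→3 → N3(foll t1 [-])
[8] deliver 3→1 → ∅
[9] deliver 3→2 → ∅
[10] crash(0) → N0(✗foll t1 [-])
[11] recover(0) → N0(foll t1 [-])
[12] deliver 1→2 → N2(foll t2 [-])
[13] deliver 2→1 → ∅
[14] timeout(0) → N0(cand t2 [-])
[15] deliver 2→3 → ∅
[16] deliver 3→1 → ∅
[17] deliver 3→1 → ∅
[18] deliver 2→0 → ∅
[19] timeout(2) → N2(cand t3 [-])
[20] deliver 2→3 → N3(foll t3 [-])
[21] timeout(0) → N0(cand t3 [-])
[22] deliver 1→0 → ∅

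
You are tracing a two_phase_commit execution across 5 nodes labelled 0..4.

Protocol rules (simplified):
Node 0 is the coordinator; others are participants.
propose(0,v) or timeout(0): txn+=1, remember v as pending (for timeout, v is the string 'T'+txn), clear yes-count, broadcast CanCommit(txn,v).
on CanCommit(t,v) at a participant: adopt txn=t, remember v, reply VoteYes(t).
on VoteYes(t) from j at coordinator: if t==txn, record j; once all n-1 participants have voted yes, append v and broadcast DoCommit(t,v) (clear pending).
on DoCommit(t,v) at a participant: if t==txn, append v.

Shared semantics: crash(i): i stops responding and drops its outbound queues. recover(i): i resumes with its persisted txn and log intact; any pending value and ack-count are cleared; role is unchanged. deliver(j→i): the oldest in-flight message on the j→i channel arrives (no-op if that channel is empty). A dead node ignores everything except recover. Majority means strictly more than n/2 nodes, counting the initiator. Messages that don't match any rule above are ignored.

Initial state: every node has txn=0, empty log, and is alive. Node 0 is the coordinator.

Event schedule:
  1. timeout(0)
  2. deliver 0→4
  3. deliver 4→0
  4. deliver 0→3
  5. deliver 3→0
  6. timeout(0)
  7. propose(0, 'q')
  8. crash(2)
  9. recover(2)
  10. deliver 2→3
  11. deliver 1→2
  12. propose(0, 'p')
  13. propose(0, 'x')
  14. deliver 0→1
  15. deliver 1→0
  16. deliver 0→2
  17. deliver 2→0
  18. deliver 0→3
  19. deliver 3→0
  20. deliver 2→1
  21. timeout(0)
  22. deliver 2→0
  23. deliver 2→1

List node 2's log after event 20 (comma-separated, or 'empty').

e1 timeout(0): 0[coor,t=1,-]
e2 deliver 0→4: 4[part,t=1,-]
e3 deliver 4→0: ·
e4 deliver 0→3: 3[part,t=1,-]
e5 deliver 3→0: ·
e6 timeout(0): 0[coor,t=2,-]
e7 propose(0,'q'): 0[coor,t=3,-]
e8 crash(2): 2[✗part,t=0,-]
e9 recover(2): 2[part,t=0,-]
e10 deliver 2→3: ·
e11 deliver 1→2: ·
e12 propose(0,'p'): 0[coor,t=4,-]
e13 propose(0,'x'): 0[coor,t=5,-]
e14 deliver 0→1: 1[part,t=1,-]
e15 deliver 1→0: ·
e16 deliver 0→2: 2[part,t=1,-]
e17 deliver 2→0: ·
e18 deliver 0→3: 3[part,t=2,-]
e19 deliver 3→0: ·
e20 deliver 2→1: ·

empty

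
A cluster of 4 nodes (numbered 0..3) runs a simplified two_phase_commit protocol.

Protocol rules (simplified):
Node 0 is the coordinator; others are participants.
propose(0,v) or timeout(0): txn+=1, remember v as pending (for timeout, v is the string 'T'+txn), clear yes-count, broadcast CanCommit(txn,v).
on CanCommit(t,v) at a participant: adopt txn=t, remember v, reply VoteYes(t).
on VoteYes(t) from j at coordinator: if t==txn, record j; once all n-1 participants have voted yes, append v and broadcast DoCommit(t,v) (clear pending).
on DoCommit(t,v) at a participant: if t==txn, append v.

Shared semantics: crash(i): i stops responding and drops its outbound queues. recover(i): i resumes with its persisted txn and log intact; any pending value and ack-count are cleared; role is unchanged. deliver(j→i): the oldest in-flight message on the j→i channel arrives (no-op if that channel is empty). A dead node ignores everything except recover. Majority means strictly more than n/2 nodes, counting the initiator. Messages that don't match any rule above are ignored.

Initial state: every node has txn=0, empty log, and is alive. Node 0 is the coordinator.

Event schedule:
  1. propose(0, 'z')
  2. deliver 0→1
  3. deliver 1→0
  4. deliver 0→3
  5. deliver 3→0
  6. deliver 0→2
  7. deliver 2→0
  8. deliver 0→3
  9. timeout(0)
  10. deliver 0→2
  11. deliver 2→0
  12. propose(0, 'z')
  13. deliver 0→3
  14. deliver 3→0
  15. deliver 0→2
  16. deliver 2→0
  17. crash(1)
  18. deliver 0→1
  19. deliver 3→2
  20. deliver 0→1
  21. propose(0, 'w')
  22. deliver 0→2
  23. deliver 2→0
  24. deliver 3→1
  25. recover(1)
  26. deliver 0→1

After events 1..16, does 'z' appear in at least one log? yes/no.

yes

after 1 — propose(0,'z'): n0:coor/t1/[-]
after 2 — deliver 0→1: n1:part/t1/[-]
after 3 — deliver 1→0: ·
after 4 — deliver 0→3: n3:part/t1/[-]
after 5 — deliver 3→0: ·
after 6 — deliver 0→2: n2:part/t1/[-]
after 7 — deliver 2→0: n0:coor/t1/[z]
after 8 — deliver 0→3: n3:part/t1/[z]
after 9 — timeout(0): n0:coor/t2/[z]
after 10 — deliver 0→2: n2:part/t1/[z]
after 11 — deliver 2→0: ·
after 12 — propose(0,'z'): n0:coor/t3/[z]
after 13 — deliver 0→3: n3:part/t2/[z]
after 14 — deliver 3→0: ·
after 15 — deliver 0→2: n2:part/t2/[z]
after 16 — deliver 2→0: ·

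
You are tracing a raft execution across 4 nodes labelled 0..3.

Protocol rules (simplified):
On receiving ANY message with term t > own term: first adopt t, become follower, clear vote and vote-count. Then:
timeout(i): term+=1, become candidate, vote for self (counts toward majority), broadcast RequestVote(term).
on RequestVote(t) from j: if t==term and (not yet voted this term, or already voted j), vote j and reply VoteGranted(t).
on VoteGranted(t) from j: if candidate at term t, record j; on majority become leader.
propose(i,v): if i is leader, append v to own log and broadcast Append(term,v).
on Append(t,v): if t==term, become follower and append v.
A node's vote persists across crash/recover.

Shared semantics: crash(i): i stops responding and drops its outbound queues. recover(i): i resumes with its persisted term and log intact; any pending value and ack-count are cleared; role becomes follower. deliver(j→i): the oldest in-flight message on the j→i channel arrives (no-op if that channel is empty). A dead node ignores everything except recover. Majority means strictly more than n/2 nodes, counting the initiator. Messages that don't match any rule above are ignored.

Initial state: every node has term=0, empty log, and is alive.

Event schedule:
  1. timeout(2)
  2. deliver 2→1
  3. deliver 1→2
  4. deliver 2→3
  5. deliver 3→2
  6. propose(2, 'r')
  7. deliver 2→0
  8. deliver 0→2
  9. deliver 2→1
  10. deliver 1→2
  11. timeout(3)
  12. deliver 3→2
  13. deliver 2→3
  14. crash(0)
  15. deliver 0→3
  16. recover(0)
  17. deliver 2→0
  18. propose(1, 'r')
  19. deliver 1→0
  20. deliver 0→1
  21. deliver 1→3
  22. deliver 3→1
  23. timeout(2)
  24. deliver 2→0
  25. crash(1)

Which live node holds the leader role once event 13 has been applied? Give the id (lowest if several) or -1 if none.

e1 timeout(2): 2[cand,t=1,-]
e2 deliver 2→1: 1[foll,t=1,-]
e3 deliver 1→2: ·
e4 deliver 2→3: 3[foll,t=1,-]
e5 deliver 3→2: 2[lead,t=1,-]
e6 propose(2,'r'): 2[lead,t=1,r]
e7 deliver 2→0: 0[foll,t=1,-]
e8 deliver 0→2: ·
e9 deliver 2→1: 1[foll,t=1,r]
e10 deliver 1→2: ·
e11 timeout(3): 3[cand,t=2,-]
e12 deliver 3→2: 2[foll,t=2,r]
e13 deliver 2→3: ·

-1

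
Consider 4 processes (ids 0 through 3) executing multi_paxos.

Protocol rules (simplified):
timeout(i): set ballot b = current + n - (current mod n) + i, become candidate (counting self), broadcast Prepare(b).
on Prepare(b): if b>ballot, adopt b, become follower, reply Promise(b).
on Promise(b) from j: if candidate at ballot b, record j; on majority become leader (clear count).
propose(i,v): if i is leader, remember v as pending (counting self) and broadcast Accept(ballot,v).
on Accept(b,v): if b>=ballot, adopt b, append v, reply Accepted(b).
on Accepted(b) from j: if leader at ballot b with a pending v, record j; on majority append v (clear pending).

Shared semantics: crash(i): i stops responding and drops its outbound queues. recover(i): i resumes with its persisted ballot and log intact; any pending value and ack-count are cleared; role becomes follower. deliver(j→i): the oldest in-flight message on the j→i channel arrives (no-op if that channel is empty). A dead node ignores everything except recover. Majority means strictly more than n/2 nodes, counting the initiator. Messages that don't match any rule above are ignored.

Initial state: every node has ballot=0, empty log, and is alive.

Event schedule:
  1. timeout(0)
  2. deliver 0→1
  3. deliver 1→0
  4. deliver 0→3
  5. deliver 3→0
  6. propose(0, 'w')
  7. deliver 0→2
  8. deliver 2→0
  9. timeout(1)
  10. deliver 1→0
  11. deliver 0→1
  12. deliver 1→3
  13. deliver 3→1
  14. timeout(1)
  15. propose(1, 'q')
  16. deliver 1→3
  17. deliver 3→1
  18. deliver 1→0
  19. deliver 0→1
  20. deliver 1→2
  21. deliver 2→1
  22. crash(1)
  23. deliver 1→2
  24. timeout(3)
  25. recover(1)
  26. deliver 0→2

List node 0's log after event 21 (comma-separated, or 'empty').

empty

1. timeout(0):  <0:cand b4 ->
2. deliver 0→1:  <1:foll b4 ->
3. deliver 1→0:  nop
4. deliver 0→3:  <3:foll b4 ->
5. deliver 3→0:  <0:lead b4 ->
6. propose(0,'w'):  nop
7. deliver 0→2:  <2:foll b4 ->
8. deliver 2→0:  nop
9. timeout(1):  <1:cand b9 ->
10. deliver 1→0:  <0:foll b9 ->
11. deliver 0→1:  nop
12. deliver 1→3:  <3:foll b9 ->
13. deliver 3→1:  nop
14. timeout(1):  <1:cand b13 ->
15. propose(1,'q'):  nop
16. deliver 1→3:  <3:foll b13 ->
17. deliver 3→1:  nop
18. deliver 1→0:  <0:foll b13 ->
19. deliver 0→1:  nop
20. deliver 1→2:  <2:foll b9 ->
21. deliver 2→1:  nop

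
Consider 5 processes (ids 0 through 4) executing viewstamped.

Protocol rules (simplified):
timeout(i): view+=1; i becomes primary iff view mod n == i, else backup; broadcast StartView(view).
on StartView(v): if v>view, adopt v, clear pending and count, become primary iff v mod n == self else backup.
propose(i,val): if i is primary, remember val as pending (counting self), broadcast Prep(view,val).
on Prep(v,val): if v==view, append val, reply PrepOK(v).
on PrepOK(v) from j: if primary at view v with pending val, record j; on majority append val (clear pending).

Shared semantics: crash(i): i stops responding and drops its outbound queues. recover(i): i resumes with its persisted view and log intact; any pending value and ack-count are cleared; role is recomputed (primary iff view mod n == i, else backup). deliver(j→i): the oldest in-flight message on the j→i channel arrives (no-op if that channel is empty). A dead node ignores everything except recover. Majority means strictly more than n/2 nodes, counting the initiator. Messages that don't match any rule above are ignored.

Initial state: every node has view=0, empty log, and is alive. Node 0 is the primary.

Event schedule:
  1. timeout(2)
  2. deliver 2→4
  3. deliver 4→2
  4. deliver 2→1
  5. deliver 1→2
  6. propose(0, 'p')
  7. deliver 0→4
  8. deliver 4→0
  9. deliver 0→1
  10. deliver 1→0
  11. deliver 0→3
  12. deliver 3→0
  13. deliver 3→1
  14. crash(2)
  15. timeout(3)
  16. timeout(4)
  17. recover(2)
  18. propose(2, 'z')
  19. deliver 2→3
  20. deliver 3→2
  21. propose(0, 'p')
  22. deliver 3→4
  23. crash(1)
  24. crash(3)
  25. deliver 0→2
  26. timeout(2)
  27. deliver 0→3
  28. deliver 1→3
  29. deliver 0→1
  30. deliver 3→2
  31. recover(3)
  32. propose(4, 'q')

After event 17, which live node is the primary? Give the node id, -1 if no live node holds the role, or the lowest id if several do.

0

1. timeout(2):  <2:back v1 ->
2. deliver 2→4:  <4:back v1 ->
3. deliver 4→2:  nop
4. deliver 2→1:  <1:prim v1 ->
5. deliver 1→2:  nop
6. propose(0,'p'):  nop
7. deliver 0→4:  nop
8. deliver 4→0:  nop
9. deliver 0→1:  nop
10. deliver 1→0:  nop
11. deliver 0→3:  <3:back v0 p>
12. deliver 3→0:  nop
13. deliver 3→1:  nop
14. crash(2):  <2:✗back v1 ->
15. timeout(3):  <3:back v1 p>
16. timeout(4):  <4:back v2 ->
17. recover(2):  <2:back v1 ->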